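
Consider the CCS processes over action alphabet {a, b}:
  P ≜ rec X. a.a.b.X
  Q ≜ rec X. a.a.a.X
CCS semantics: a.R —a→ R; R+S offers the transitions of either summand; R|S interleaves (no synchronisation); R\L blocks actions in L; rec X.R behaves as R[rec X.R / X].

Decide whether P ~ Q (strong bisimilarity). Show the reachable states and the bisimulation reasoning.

P's transition system — 3 states:
  m0 = rec X. a.a.b.X has moves ··a··> m1
  m1 = a.b.(rec X. a.a.b.X) has moves ··a··> m2
  m2 = b.(rec X. a.a.b.X) has moves ··b··> m0
Q's transition system — 3 states:
  n0 = rec X. a.a.a.X has moves ··a··> n1
  n1 = a.a.(rec X. a.a.a.X) has moves ··a··> n2
  n2 = a.(rec X. a.a.a.X) has moves ··a··> n0
Coarsest stable partition (strong bisimilarity classes):
  B0 = {m0}
  B1 = {m1}
  B2 = {m2}
  B3 = {n0, n1, n2}
m0 ∈ B0, n0 ∈ B3 → different blocks

NO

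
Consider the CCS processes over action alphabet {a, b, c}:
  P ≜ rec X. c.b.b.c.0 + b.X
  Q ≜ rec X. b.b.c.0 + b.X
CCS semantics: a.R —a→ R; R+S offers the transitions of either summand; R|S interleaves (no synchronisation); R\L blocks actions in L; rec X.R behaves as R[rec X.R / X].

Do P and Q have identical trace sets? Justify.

traces(P) ≠ traces(Q) — witness ⟨c⟩

Reachable graph of P (5 states):
  u0 = rec X. c.b.b.c.0 + b.X :: -b-> u0, -c-> u1
  u1 = b.b.c.0 :: -b-> u2
  u2 = b.c.0 :: -b-> u3
  u3 = c.0 :: -c-> u4
  u4 = 0 :: deadlocked
Reachable graph of Q (4 states):
  v0 = rec X. b.b.c.0 + b.X :: -b-> v0, -b-> v1
  v1 = b.c.0 :: -b-> v2
  v2 = c.0 :: -c-> v3
  v3 = 0 :: deadlocked
Executing c from P (initial set {u0}):
  after c @ step 1: {u1}
  — P admits the full trace.
Executing c from Q (initial set {v0}):
  after c @ step 1: ∅ (Q stuck)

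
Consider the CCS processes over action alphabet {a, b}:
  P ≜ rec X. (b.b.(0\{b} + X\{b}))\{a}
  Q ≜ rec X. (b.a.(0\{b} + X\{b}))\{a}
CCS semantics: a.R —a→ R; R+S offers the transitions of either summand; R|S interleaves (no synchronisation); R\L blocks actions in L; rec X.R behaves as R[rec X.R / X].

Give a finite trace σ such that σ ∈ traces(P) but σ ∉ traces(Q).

Reachable graph of P (3 states):
  p0 = rec X. (b.b.(0\{b} + X\{b}))\{a} ⊢ ··b··> p1
  p1 = (b.(0\{b} + (rec X. (b.b.(0\{b} + X\{b}))\{a})\{b}))\{a} ⊢ ··b··> p2
  p2 = (0\{b} + (rec X. (b.b.(0\{b} + X\{b}))\{a})\{b})\{a} ⊢ ∅
Reachable graph of Q (2 states):
  q0 = rec X. (b.a.(0\{b} + X\{b}))\{a} ⊢ ··b··> q1
  q1 = (a.(0\{b} + (rec X. (b.a.(0\{b} + X\{b}))\{a})\{b}))\{a} ⊢ ∅
Run σ = ⟨bb⟩ on P: start {p0}
  [1] b ⇒ {p1}
  [2] b ⇒ {p2}
  P completes σ.
Run σ = ⟨bb⟩ on Q: start {q0}
  [1] b ⇒ {q1}
  [2] b ⇒ no successor for Q

bb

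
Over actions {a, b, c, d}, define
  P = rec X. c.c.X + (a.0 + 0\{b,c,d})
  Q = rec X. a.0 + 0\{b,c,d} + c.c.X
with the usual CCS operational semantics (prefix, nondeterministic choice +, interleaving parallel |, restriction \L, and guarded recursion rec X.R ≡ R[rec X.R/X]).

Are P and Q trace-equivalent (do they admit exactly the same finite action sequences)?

trace-equivalent

Reachable graph of P (3 states):
  u0 = rec X. c.c.X + (a.0 + 0\{b,c,d}) → --a--▸ u1, --c--▸ u2
  u1 = 0 → deadlocked
  u2 = c.(rec X. c.c.X + (a.0 + 0\{b,c,d})) → --c--▸ u0
Reachable graph of Q (3 states):
  v0 = rec X. a.0 + 0\{b,c,d} + c.c.X → --a--▸ v1, --c--▸ v2
  v1 = 0 → deadlocked
  v2 = c.(rec X. a.0 + 0\{b,c,d} + c.c.X) → --c--▸ v0
Bisimilarity quotient blocks:
  B0 = {u0, v0}
  B1 = {u2, v2}
  B2 = {u1, v1}
u0 ∈ B0, v0 ∈ B0 → same block
Bisimilar ⇒ trace-equivalent.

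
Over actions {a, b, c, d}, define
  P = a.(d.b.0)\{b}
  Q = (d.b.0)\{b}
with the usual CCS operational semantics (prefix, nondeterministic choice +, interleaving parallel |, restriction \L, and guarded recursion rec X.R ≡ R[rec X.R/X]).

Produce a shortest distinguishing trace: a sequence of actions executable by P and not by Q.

a

Reachable graph of P (3 states):
  m0 = a.(d.b.0)\{b} has moves -a-> m1
  m1 = (d.b.0)\{b} has moves -d-> m2
  m2 = (b.0)\{b} has moves (no moves)
Reachable graph of Q (2 states):
  n0 = (d.b.0)\{b} has moves -d-> n1
  n1 = (b.0)\{b} has moves (no moves)
Run σ = ⟨a⟩ on P: start {m0}
  after a @ step 1: {m1}
  — P admits the full trace.
Run σ = ⟨a⟩ on Q: start {n0}
  after a @ step 1: no successor for Q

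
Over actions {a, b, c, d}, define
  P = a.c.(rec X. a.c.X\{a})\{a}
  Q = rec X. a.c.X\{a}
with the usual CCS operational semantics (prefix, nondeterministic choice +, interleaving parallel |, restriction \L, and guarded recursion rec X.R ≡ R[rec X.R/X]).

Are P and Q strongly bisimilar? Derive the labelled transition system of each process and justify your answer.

P ~ Q

LTS(P): 3 reachable states
  p0 = a.c.(rec X. a.c.X\{a})\{a} → —a→ p1
  p1 = c.(rec X. a.c.X\{a})\{a} → —c→ p2
  p2 = (rec X. a.c.X\{a})\{a} → stopped
LTS(Q): 3 reachable states
  q0 = rec X. a.c.X\{a} → —a→ q1
  q1 = c.(rec X. a.c.X\{a})\{a} → —c→ q2
  q2 = (rec X. a.c.X\{a})\{a} → stopped
Bisimilarity quotient blocks:
  B0 = {p0, q0}
  B1 = {p1, q1}
  B2 = {p2, q2}
p0 ∈ B0, q0 ∈ B0 → same block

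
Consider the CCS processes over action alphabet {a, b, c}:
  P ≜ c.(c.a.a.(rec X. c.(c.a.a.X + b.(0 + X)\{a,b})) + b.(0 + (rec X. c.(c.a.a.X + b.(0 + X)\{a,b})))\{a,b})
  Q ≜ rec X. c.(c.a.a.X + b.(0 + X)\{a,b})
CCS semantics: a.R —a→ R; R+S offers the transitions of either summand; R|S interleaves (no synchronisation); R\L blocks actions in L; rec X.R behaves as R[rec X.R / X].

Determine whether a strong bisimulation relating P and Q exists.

bisimilar

P's transition system — 8 states:
  p0 = c.(c.a.a.(rec X. c.(c.a.a.X + b.(0 + X)\{a,b})) + b.(0 + (rec X. c.(c.a.a.X + b.(0 + X)\{a,b})))\{a,b}) → =c=> p1
  p1 = c.a.a.(rec X. c.(c.a.a.X + b.(0 + X)\{a,b})) + b.(0 + (rec X. c.(c.a.a.X + b.(0 + X)\{a,b})))\{a,b} → =b=> p2, =c=> p3
  p2 = (0 + (rec X. c.(c.a.a.X + b.(0 + X)\{a,b})))\{a,b} → =c=> p4
  p3 = a.a.(rec X. c.(c.a.a.X + b.(0 + X)\{a,b})) → =a=> p5
  p4 = (c.a.a.(rec X. c.(c.a.a.X + b.(0 + X)\{a,b})) + b.(0 + (rec X. c.(c.a.a.X + b.(0 + X)\{a,b})))\{a,b})\{a,b} → =c=> p6
  p5 = a.(rec X. c.(c.a.a.X + b.(0 + X)\{a,b})) → =a=> p7
  p6 = (a.a.(rec X. c.(c.a.a.X + b.(0 + X)\{a,b})))\{a,b} → stopped
  p7 = rec X. c.(c.a.a.X + b.(0 + X)\{a,b}) → =c=> p1
Q's transition system — 7 states:
  q0 = rec X. c.(c.a.a.X + b.(0 + X)\{a,b}) → =c=> q1
  q1 = c.a.a.(rec X. c.(c.a.a.X + b.(0 + X)\{a,b})) + b.(0 + (rec X. c.(c.a.a.X + b.(0 + X)\{a,b})))\{a,b} → =b=> q2, =c=> q3
  q2 = (0 + (rec X. c.(c.a.a.X + b.(0 + X)\{a,b})))\{a,b} → =c=> q4
  q3 = a.a.(rec X. c.(c.a.a.X + b.(0 + X)\{a,b})) → =a=> q5
  q4 = (c.a.a.(rec X. c.(c.a.a.X + b.(0 + X)\{a,b})) + b.(0 + (rec X. c.(c.a.a.X + b.(0 + X)\{a,b})))\{a,b})\{a,b} → =c=> q6
  q5 = a.(rec X. c.(c.a.a.X + b.(0 + X)\{a,b})) → =a=> q0
  q6 = (a.a.(rec X. c.(c.a.a.X + b.(0 + X)\{a,b})))\{a,b} → stopped
Bisimilarity quotient blocks:
  B0 = {p0, p7, q0}
  B1 = {p1, q1}
  B2 = {p3, q3}
  B3 = {p5, q5}
  B4 = {p2, q2}
  B5 = {p4, q4}
  B6 = {p6, q6}
p0 ∈ B0, q0 ∈ B0 → same block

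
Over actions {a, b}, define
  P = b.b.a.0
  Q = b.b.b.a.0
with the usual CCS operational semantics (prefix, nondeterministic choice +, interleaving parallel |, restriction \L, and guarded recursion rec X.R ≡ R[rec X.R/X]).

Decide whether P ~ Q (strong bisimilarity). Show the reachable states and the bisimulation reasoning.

Reachable graph of P (4 states):
  p0 = b.b.a.0 :: --b--▸ p1
  p1 = b.a.0 :: --b--▸ p2
  p2 = a.0 :: --a--▸ p3
  p3 = 0 :: (no moves)
Reachable graph of Q (5 states):
  q0 = b.b.b.a.0 :: --b--▸ q1
  q1 = b.b.a.0 :: --b--▸ q2
  q2 = b.a.0 :: --b--▸ q3
  q3 = a.0 :: --a--▸ q4
  q4 = 0 :: (no moves)
Coarsest stable partition (strong bisimilarity classes):
  B0 = {p0, q1}
  B1 = {p1, q2}
  B2 = {p2, q3}
  B3 = {p3, q4}
  B4 = {q0}
p0 ∈ B0, q0 ∈ B4 → different blocks

NO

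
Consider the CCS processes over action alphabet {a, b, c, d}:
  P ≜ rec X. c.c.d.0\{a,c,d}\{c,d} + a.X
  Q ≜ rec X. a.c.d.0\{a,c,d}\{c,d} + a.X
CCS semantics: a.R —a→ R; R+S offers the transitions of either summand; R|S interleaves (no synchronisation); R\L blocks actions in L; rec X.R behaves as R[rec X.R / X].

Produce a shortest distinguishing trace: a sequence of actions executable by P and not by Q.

c

Reachable graph of P (4 states):
  u0 = rec X. c.c.d.0\{a,c,d}\{c,d} + a.X has moves -a-> u0, -c-> u1
  u1 = c.d.0\{a,c,d}\{c,d} has moves -c-> u2
  u2 = d.0\{a,c,d}\{c,d} has moves -d-> u3
  u3 = 0\{a,c,d}\{c,d} has moves deadlocked
Reachable graph of Q (4 states):
  v0 = rec X. a.c.d.0\{a,c,d}\{c,d} + a.X has moves -a-> v0, -a-> v1
  v1 = c.d.0\{a,c,d}\{c,d} has moves -c-> v2
  v2 = d.0\{a,c,d}\{c,d} has moves -d-> v3
  v3 = 0\{a,c,d}\{c,d} has moves deadlocked
Executing c from P (initial set {u0}):
  after c @ step 1: {u1}
  ✓ P
Executing c from Q (initial set {v0}):
  after c @ step 1: no successor for Q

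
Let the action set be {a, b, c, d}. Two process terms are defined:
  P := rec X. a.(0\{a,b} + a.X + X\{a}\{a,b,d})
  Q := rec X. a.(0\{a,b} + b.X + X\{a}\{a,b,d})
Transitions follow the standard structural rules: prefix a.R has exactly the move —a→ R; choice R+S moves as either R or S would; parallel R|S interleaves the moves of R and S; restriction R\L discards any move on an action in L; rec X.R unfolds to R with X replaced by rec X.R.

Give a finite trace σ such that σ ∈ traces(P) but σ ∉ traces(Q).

aa

Reachable graph of P (2 states):
  s0 = rec X. a.(0\{a,b} + a.X + X\{a}\{a,b,d}) → ··a··> s1
  s1 = 0\{a,b} + a.(rec X. a.(0\{a,b} + a.X + X\{a}\{a,b,d})) + (rec X. a.(0\{a,b} + a.X + X\{a}\{a,b,d}))\{a}\{a,b,d} → ··a··> s0
Reachable graph of Q (2 states):
  t0 = rec X. a.(0\{a,b} + b.X + X\{a}\{a,b,d}) → ··a··> t1
  t1 = 0\{a,b} + b.(rec X. a.(0\{a,b} + b.X + X\{a}\{a,b,d})) + (rec X. a.(0\{a,b} + b.X + X\{a}\{a,b,d}))\{a}\{a,b,d} → ··b··> t0
Run σ = ⟨aa⟩ on P: start {s0}
  step 1 (a): {s1}
  step 2 (a): {s0}
  ✓ P
Run σ = ⟨aa⟩ on Q: start {t0}
  step 1 (a): {t1}
  step 2 (a): ∅ (Q stuck)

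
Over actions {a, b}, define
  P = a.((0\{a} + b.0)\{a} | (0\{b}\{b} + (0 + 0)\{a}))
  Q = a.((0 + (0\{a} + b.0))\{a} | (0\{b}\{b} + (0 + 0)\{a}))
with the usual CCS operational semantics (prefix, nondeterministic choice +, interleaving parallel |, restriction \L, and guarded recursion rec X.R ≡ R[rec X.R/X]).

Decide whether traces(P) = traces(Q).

YES

Reachable graph of P (3 states):
  u0 = a.((0\{a} + b.0)\{a} | (0\{b}\{b} + (0 + 0)\{a})) has moves ··a··> u1
  u1 = (0\{a} + b.0)\{a} | (0\{b}\{b} + (0 + 0)\{a}) has moves ··b··> u2
  u2 = 0\{a} | (0\{b}\{b} + (0 + 0)\{a}) has moves ∅
Reachable graph of Q (3 states):
  v0 = a.((0 + (0\{a} + b.0))\{a} | (0\{b}\{b} + (0 + 0)\{a})) has moves ··a··> v1
  v1 = (0 + (0\{a} + b.0))\{a} | (0\{b}\{b} + (0 + 0)\{a}) has moves ··b··> v2
  v2 = 0\{a} | (0\{b}\{b} + (0 + 0)\{a}) has moves ∅
Coarsest stable partition (strong bisimilarity classes):
  B0 = {u0, v0}
  B1 = {u1, v1}
  B2 = {u2, v2}
u0 ∈ B0, v0 ∈ B0 → same block
Bisimilar ⇒ trace-equivalent.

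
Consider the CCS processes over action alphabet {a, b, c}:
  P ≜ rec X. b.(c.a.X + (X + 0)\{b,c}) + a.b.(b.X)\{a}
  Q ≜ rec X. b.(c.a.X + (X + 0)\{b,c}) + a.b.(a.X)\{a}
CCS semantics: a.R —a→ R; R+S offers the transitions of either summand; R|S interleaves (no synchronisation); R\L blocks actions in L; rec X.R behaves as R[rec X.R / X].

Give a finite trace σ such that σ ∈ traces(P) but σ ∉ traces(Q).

Reachable graph of P (9 states):
  u0 = rec X. b.(c.a.X + (X + 0)\{b,c}) + a.b.(b.X)\{a} | —a→ u1, —b→ u2
  u1 = b.(b.(rec X. b.(c.a.X + (X + 0)\{b,c}) + a.b.(b.X)\{a}))\{a} | —b→ u3
  u2 = c.a.(rec X. b.(c.a.X + (X + 0)\{b,c}) + a.b.(b.X)\{a}) + ((rec X. b.(c.a.X + (X + 0)\{b,c}) + a.b.(b.X)\{a}) + 0)\{b,c} | —a→ u4, —c→ u5
  u3 = (b.(rec X. b.(c.a.X + (X + 0)\{b,c}) + a.b.(b.X)\{a}))\{a} | —b→ u6
  u4 = (b.(b.(rec X. b.(c.a.X + (X + 0)\{b,c}) + a.b.(b.X)\{a}))\{a})\{b,c} | ·
  u5 = a.(rec X. b.(c.a.X + (X + 0)\{b,c}) + a.b.(b.X)\{a}) | —a→ u0
  u6 = (rec X. b.(c.a.X + (X + 0)\{b,c}) + a.b.(b.X)\{a})\{a} | —b→ u7
  u7 = (c.a.(rec X. b.(c.a.X + (X + 0)\{b,c}) + a.b.(b.X)\{a}) + ((rec X. b.(c.a.X + (X + 0)\{b,c}) + a.b.(b.X)\{a}) + 0)\{b,c})\{a} | —c→ u8
  u8 = (a.(rec X. b.(c.a.X + (X + 0)\{b,c}) + a.b.(b.X)\{a}))\{a} | ·
Reachable graph of Q (6 states):
  v0 = rec X. b.(c.a.X + (X + 0)\{b,c}) + a.b.(a.X)\{a} | —a→ v1, —b→ v2
  v1 = b.(a.(rec X. b.(c.a.X + (X + 0)\{b,c}) + a.b.(a.X)\{a}))\{a} | —b→ v3
  v2 = c.a.(rec X. b.(c.a.X + (X + 0)\{b,c}) + a.b.(a.X)\{a}) + ((rec X. b.(c.a.X + (X + 0)\{b,c}) + a.b.(a.X)\{a}) + 0)\{b,c} | —a→ v4, —c→ v5
  v3 = (a.(rec X. b.(c.a.X + (X + 0)\{b,c}) + a.b.(a.X)\{a}))\{a} | ·
  v4 = (b.(a.(rec X. b.(c.a.X + (X + 0)\{b,c}) + a.b.(a.X)\{a}))\{a})\{b,c} | ·
  v5 = a.(rec X. b.(c.a.X + (X + 0)\{b,c}) + a.b.(a.X)\{a}) | —a→ v0
Executing abb from P (initial set {u0}):
  step 1 (a): {u1}
  step 2 (b): {u3}
  step 3 (b): {u6}
  P completes σ.
Executing abb from Q (initial set {v0}):
  step 1 (a): {v1}
  step 2 (b): {v3}
  step 3 (b): no successor for Q

abb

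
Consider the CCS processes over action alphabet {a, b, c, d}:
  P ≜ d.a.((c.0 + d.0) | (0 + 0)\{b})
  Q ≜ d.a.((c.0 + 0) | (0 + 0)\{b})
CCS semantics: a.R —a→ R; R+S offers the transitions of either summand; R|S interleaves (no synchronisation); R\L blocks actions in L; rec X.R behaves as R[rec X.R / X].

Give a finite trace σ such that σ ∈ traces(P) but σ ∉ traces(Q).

dad

P's transition system — 4 states:
  m0 = d.a.((c.0 + d.0) | (0 + 0)\{b}) has moves —d→ m1
  m1 = a.((c.0 + d.0) | (0 + 0)\{b}) has moves —a→ m2
  m2 = (c.0 + d.0) | (0 + 0)\{b} has moves —c→ m3, —d→ m3
  m3 = 0 | (0 + 0)\{b} has moves ·
Q's transition system — 4 states:
  n0 = d.a.((c.0 + 0) | (0 + 0)\{b}) has moves —d→ n1
  n1 = a.((c.0 + 0) | (0 + 0)\{b}) has moves —a→ n2
  n2 = (c.0 + 0) | (0 + 0)\{b} has moves —c→ n3
  n3 = 0 | (0 + 0)\{b} has moves ·
Executing dad from P (initial set {m0}):
  [1] d ⇒ {m1}
  [2] a ⇒ {m2}
  [3] d ⇒ {m3}
  ✓ P
Executing dad from Q (initial set {n0}):
  [1] d ⇒ {n1}
  [2] a ⇒ {n2}
  [3] d ⇒ ∅  — Q cannot continue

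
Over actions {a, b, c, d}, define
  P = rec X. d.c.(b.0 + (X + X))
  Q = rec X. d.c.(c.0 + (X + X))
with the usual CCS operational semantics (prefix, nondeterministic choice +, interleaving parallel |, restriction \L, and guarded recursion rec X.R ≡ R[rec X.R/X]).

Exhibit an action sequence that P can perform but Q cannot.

Reachable graph of P (4 states):
  p0 = rec X. d.c.(b.0 + (X + X)) :: =d=> p1
  p1 = c.(b.0 + ((rec X. d.c.(b.0 + (X + X))) + (rec X. d.c.(b.0 + (X + X))))) :: =c=> p2
  p2 = b.0 + ((rec X. d.c.(b.0 + (X + X))) + (rec X. d.c.(b.0 + (X + X)))) :: =b=> p3, =d=> p1
  p3 = 0 :: ·
Reachable graph of Q (4 states):
  q0 = rec X. d.c.(c.0 + (X + X)) :: =d=> q1
  q1 = c.(c.0 + ((rec X. d.c.(c.0 + (X + X))) + (rec X. d.c.(c.0 + (X + X))))) :: =c=> q2
  q2 = c.0 + ((rec X. d.c.(c.0 + (X + X))) + (rec X. d.c.(c.0 + (X + X)))) :: =c=> q3, =d=> q1
  q3 = 0 :: ·
Run σ = ⟨dcb⟩ on P: start {p0}
  [1] d ⇒ {p1}
  [2] c ⇒ {p2}
  [3] b ⇒ {p3}
  ✓ P
Run σ = ⟨dcb⟩ on Q: start {q0}
  [1] d ⇒ {q1}
  [2] c ⇒ {q2}
  [3] b ⇒ no successor for Q

dcb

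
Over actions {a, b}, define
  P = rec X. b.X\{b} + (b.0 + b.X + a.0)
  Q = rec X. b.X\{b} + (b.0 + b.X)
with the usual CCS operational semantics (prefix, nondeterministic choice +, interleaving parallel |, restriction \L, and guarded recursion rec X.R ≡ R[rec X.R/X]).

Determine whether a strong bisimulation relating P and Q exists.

P ≁ Q

Reachable graph of P (4 states):
  u0 = rec X. b.X\{b} + (b.0 + b.X + a.0) :: -a-> u1, -b-> u0, -b-> u1, -b-> u2
  u1 = 0 :: (no moves)
  u2 = (rec X. b.X\{b} + (b.0 + b.X + a.0))\{b} :: -a-> u3
  u3 = 0\{b} :: (no moves)
Reachable graph of Q (3 states):
  v0 = rec X. b.X\{b} + (b.0 + b.X) :: -b-> v0, -b-> v1, -b-> v2
  v1 = (rec X. b.X\{b} + (b.0 + b.X))\{b} :: (no moves)
  v2 = 0 :: (no moves)
Coarsest stable partition (strong bisimilarity classes):
  B0 = {u0}
  B1 = {u1, u3, v1, v2}
  B2 = {u2}
  B3 = {v0}
u0 ∈ B0, v0 ∈ B3 → different blocks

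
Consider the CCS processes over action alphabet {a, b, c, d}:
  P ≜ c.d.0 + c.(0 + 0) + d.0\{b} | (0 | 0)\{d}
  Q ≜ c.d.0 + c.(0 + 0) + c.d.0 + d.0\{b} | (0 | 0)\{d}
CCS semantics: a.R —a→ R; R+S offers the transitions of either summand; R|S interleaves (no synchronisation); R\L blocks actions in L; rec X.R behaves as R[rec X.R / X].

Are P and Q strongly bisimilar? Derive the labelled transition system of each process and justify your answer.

bisimilar

P's transition system — 5 states:
  m0 = c.d.0 + c.(0 + 0) + d.0\{b} | (0 | 0)\{d} → --c--▸ m1, --c--▸ m2, --d--▸ m3
  m1 = 0 + 0 → ·
  m2 = d.0 → --d--▸ m4
  m3 = 0\{b} | (0 | 0)\{d} → ·
  m4 = 0 → ·
Q's transition system — 5 states:
  n0 = c.d.0 + c.(0 + 0) + c.d.0 + d.0\{b} | (0 | 0)\{d} → --c--▸ n1, --c--▸ n2, --d--▸ n3
  n1 = 0 + 0 → ·
  n2 = d.0 → --d--▸ n4
  n3 = 0\{b} | (0 | 0)\{d} → ·
  n4 = 0 → ·
Coarsest stable partition (strong bisimilarity classes):
  B0 = {m0, n0}
  B1 = {m1, m3, m4, n1, n3, n4}
  B2 = {m2, n2}
m0 ∈ B0, n0 ∈ B0 → same block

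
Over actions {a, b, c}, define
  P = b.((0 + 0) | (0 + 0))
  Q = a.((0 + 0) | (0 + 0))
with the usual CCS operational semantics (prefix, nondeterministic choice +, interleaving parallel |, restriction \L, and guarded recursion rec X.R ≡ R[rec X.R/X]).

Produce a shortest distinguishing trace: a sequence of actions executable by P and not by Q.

b

LTS(P): 2 reachable states
  m0 = b.((0 + 0) | (0 + 0)) has moves -b-> m1
  m1 = (0 + 0) | (0 + 0) has moves ∅
LTS(Q): 2 reachable states
  n0 = a.((0 + 0) | (0 + 0)) has moves -a-> n1
  n1 = (0 + 0) | (0 + 0) has moves ∅
Run σ = ⟨b⟩ on P: start {m0}
  [1] b ⇒ {m1}
  ✓ P
Run σ = ⟨b⟩ on Q: start {n0}
  [1] b ⇒ no successor for Q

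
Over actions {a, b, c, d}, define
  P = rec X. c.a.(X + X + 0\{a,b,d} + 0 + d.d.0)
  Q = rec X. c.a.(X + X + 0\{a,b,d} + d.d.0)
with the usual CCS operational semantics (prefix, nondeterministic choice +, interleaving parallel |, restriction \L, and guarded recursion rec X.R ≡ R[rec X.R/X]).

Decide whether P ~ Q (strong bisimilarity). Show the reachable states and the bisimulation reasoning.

LTS(P): 5 reachable states
  s0 = rec X. c.a.(X + X + 0\{a,b,d} + 0 + d.d.0) has moves =c=> s1
  s1 = a.((rec X. c.a.(X + X + 0\{a,b,d} + 0 + d.d.0)) + (rec X. c.a.(X + X + 0\{a,b,d} + 0 + d.d.0)) + 0\{a,b,d} + 0 + d.d.0) has moves =a=> s2
  s2 = (rec X. c.a.(X + X + 0\{a,b,d} + 0 + d.d.0)) + (rec X. c.a.(X + X + 0\{a,b,d} + 0 + d.d.0)) + 0\{a,b,d} + 0 + d.d.0 has moves =c=> s1, =d=> s3
  s3 = d.0 has moves =d=> s4
  s4 = 0 has moves ∅
LTS(Q): 5 reachable states
  t0 = rec X. c.a.(X + X + 0\{a,b,d} + d.d.0) has moves =c=> t1
  t1 = a.((rec X. c.a.(X + X + 0\{a,b,d} + d.d.0)) + (rec X. c.a.(X + X + 0\{a,b,d} + d.d.0)) + 0\{a,b,d} + d.d.0) has moves =a=> t2
  t2 = (rec X. c.a.(X + X + 0\{a,b,d} + d.d.0)) + (rec X. c.a.(X + X + 0\{a,b,d} + d.d.0)) + 0\{a,b,d} + d.d.0 has moves =c=> t1, =d=> t3
  t3 = d.0 has moves =d=> t4
  t4 = 0 has moves ∅
Coarsest stable partition (strong bisimilarity classes):
  B0 = {s0, t0}
  B1 = {s1, t1}
  B2 = {s2, t2}
  B3 = {s3, t3}
  B4 = {s4, t4}
s0 ∈ B0, t0 ∈ B0 → same block

bisimilar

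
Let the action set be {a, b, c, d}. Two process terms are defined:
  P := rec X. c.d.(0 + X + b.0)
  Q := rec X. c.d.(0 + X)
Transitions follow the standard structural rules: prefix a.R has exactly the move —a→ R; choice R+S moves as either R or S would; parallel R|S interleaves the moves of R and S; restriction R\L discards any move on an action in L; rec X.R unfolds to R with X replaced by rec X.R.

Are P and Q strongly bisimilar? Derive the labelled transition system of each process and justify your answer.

LTS(P): 4 reachable states
  s0 = rec X. c.d.(0 + X + b.0) :: -c-> s1
  s1 = d.(0 + (rec X. c.d.(0 + X + b.0)) + b.0) :: -d-> s2
  s2 = 0 + (rec X. c.d.(0 + X + b.0)) + b.0 :: -b-> s3, -c-> s1
  s3 = 0 :: ∅
LTS(Q): 3 reachable states
  t0 = rec X. c.d.(0 + X) :: -c-> t1
  t1 = d.(0 + (rec X. c.d.(0 + X))) :: -d-> t2
  t2 = 0 + (rec X. c.d.(0 + X)) :: -c-> t1
Coarsest stable partition (strong bisimilarity classes):
  B0 = {s0}
  B1 = {s1}
  B2 = {s2}
  B3 = {s3}
  B4 = {t0, t2}
  B5 = {t1}
s0 ∈ B0, t0 ∈ B4 → different blocks

NO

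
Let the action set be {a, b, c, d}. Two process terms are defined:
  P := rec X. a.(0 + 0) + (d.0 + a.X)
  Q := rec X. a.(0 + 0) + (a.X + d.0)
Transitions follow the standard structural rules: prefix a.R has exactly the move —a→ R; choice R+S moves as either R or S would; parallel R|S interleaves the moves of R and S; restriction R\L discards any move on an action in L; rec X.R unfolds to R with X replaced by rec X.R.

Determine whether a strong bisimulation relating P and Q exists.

P's transition system — 3 states:
  p0 = rec X. a.(0 + 0) + (d.0 + a.X) → ··a··> p0, ··a··> p1, ··d··> p2
  p1 = 0 + 0 → deadlocked
  p2 = 0 → deadlocked
Q's transition system — 3 states:
  q0 = rec X. a.(0 + 0) + (a.X + d.0) → ··a··> q0, ··a··> q1, ··d··> q2
  q1 = 0 + 0 → deadlocked
  q2 = 0 → deadlocked
Coarsest stable partition (strong bisimilarity classes):
  B0 = {p0, q0}
  B1 = {p1, p2, q1, q2}
p0 ∈ B0, q0 ∈ B0 → same block

P ~ Q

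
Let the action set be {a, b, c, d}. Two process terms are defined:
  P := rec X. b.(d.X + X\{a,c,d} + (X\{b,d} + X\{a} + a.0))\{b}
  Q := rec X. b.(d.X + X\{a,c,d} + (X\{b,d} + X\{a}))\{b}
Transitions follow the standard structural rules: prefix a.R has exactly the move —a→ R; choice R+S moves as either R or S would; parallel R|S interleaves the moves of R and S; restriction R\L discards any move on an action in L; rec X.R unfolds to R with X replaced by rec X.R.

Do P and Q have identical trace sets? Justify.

Reachable graph of P (4 states):
  p0 = rec X. b.(d.X + X\{a,c,d} + (X\{b,d} + X\{a} + a.0))\{b} | =b=> p1
  p1 = (d.(rec X. b.(d.X + X\{a,c,d} + (X\{b,d} + X\{a} + a.0))\{b}) + (rec X. b.(d.X + X\{a,c,d} + (X\{b,d} + X\{a} + a.0))\{b})\{a,c,d} + ((rec X. b.(d.X + X\{a,c,d} + (X\{b,d} + X\{a} + a.0))\{b})\{b,d} + (rec X. b.(d.X + X\{a,c,d} + (X\{b,d} + X\{a} + a.0))\{b})\{a} + a.0))\{b} | =a=> p2, =d=> p3
  p2 = 0\{b} | ·
  p3 = (rec X. b.(d.X + X\{a,c,d} + (X\{b,d} + X\{a} + a.0))\{b})\{b} | ·
Reachable graph of Q (3 states):
  q0 = rec X. b.(d.X + X\{a,c,d} + (X\{b,d} + X\{a}))\{b} | =b=> q1
  q1 = (d.(rec X. b.(d.X + X\{a,c,d} + (X\{b,d} + X\{a}))\{b}) + (rec X. b.(d.X + X\{a,c,d} + (X\{b,d} + X\{a}))\{b})\{a,c,d} + ((rec X. b.(d.X + X\{a,c,d} + (X\{b,d} + X\{a}))\{b})\{b,d} + (rec X. b.(d.X + X\{a,c,d} + (X\{b,d} + X\{a}))\{b})\{a}))\{b} | =d=> q2
  q2 = (rec X. b.(d.X + X\{a,c,d} + (X\{b,d} + X\{a}))\{b})\{b} | ·
Trace ⟨ba⟩ through P, begin at {p0}:
  step 1 (b): {p1}
  step 2 (a): {p2}
  P completes σ.
Trace ⟨ba⟩ through Q, begin at {q0}:
  step 1 (b): {q1}
  step 2 (a): ∅ (Q stuck)

traces(P) ≠ traces(Q) — witness ⟨ba⟩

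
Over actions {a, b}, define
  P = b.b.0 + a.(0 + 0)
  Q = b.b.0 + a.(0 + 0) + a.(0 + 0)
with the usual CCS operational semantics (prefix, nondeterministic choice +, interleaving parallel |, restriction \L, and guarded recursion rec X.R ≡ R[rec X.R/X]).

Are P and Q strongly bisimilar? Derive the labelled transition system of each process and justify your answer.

LTS(P): 4 reachable states
  m0 = b.b.0 + a.(0 + 0) → =a=> m1, =b=> m2
  m1 = 0 + 0 → ∅
  m2 = b.0 → =b=> m3
  m3 = 0 → ∅
LTS(Q): 4 reachable states
  n0 = b.b.0 + a.(0 + 0) + a.(0 + 0) → =a=> n1, =b=> n2
  n1 = 0 + 0 → ∅
  n2 = b.0 → =b=> n3
  n3 = 0 → ∅
Coarsest stable partition (strong bisimilarity classes):
  B0 = {m0, n0}
  B1 = {m1, m3, n1, n3}
  B2 = {m2, n2}
m0 ∈ B0, n0 ∈ B0 → same block

YES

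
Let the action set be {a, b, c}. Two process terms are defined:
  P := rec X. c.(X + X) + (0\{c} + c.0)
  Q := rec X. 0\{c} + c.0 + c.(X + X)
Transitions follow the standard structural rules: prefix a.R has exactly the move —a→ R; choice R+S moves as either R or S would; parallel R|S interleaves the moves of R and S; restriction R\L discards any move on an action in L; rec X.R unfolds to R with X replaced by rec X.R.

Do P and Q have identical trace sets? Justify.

P's transition system — 3 states:
  m0 = rec X. c.(X + X) + (0\{c} + c.0) | ··c··> m1, ··c··> m2
  m1 = (rec X. c.(X + X) + (0\{c} + c.0)) + (rec X. c.(X + X) + (0\{c} + c.0)) | ··c··> m1, ··c··> m2
  m2 = 0 | stopped
Q's transition system — 3 states:
  n0 = rec X. 0\{c} + c.0 + c.(X + X) | ··c··> n1, ··c··> n2
  n1 = (rec X. 0\{c} + c.0 + c.(X + X)) + (rec X. 0\{c} + c.0 + c.(X + X)) | ··c··> n1, ··c··> n2
  n2 = 0 | stopped
Bisimilarity quotient blocks:
  B0 = {m0, m1, n0, n1}
  B1 = {m2, n2}
m0 ∈ B0, n0 ∈ B0 → same block
Bisimilar ⇒ trace-equivalent.

traces(P) = traces(Q)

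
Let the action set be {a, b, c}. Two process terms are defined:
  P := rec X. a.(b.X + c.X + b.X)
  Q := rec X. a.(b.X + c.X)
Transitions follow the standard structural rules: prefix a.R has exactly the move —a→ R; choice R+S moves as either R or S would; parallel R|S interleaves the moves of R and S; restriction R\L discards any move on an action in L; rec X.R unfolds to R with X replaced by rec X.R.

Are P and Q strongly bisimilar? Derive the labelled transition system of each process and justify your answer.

bisimilar

P's transition system — 2 states:
  p0 = rec X. a.(b.X + c.X + b.X) | --a--▸ p1
  p1 = b.(rec X. a.(b.X + c.X + b.X)) + c.(rec X. a.(b.X + c.X + b.X)) + b.(rec X. a.(b.X + c.X + b.X)) | --b--▸ p0, --c--▸ p0
Q's transition system — 2 states:
  q0 = rec X. a.(b.X + c.X) | --a--▸ q1
  q1 = b.(rec X. a.(b.X + c.X)) + c.(rec X. a.(b.X + c.X)) | --b--▸ q0, --c--▸ q0
Coarsest stable partition (strong bisimilarity classes):
  B0 = {p0, q0}
  B1 = {p1, q1}
p0 ∈ B0, q0 ∈ B0 → same block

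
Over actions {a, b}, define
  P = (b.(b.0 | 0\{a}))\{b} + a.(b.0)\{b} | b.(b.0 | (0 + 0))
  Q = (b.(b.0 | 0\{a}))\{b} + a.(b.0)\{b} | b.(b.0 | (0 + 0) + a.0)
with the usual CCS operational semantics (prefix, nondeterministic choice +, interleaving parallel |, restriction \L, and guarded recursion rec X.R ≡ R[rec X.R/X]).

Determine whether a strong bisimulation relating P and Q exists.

Reachable graph of P (6 states):
  u0 = (b.(b.0 | 0\{a}))\{b} + a.(b.0)\{b} | b.(b.0 | (0 + 0)) | =a=> u1, =b=> u2
  u1 = (b.0)\{b} | b.(b.0 | (0 + 0)) | =b=> u3
  u2 = a.(b.0)\{b} | (b.0 | (0 + 0)) | =a=> u3, =b=> u4
  u3 = (b.0)\{b} | (b.0 | (0 + 0)) | =b=> u5
  u4 = a.(b.0)\{b} | (0 | (0 + 0)) | =a=> u5
  u5 = (b.0)\{b} | (0 | (0 + 0)) | deadlocked
Reachable graph of Q (8 states):
  v0 = (b.(b.0 | 0\{a}))\{b} + a.(b.0)\{b} | b.(b.0 | (0 + 0) + a.0) | =a=> v1, =b=> v2
  v1 = (b.0)\{b} | b.(b.0 | (0 + 0) + a.0) | =b=> v3
  v2 = a.(b.0)\{b} | (b.0 | (0 + 0) + a.0) | =a=> v3, =a=> v4, =b=> v5
  v3 = (b.0)\{b} | (b.0 | (0 + 0) + a.0) | =a=> v6, =b=> v7
  v4 = a.(b.0)\{b} | 0 | =a=> v6
  v5 = a.(b.0)\{b} | (0 | (0 + 0)) | =a=> v7
  v6 = (b.0)\{b} | 0 | deadlocked
  v7 = (b.0)\{b} | (0 | (0 + 0)) | deadlocked
Coarsest stable partition (strong bisimilarity classes):
  B0 = {u0}
  B1 = {u1}
  B2 = {u3}
  B3 = {u5, v6, v7}
  B4 = {u2}
  B5 = {u4, v4, v5}
  B6 = {v0}
  B7 = {v2}
  B8 = {v3}
  B9 = {v1}
u0 ∈ B0, v0 ∈ B6 → different blocks

not bisimilar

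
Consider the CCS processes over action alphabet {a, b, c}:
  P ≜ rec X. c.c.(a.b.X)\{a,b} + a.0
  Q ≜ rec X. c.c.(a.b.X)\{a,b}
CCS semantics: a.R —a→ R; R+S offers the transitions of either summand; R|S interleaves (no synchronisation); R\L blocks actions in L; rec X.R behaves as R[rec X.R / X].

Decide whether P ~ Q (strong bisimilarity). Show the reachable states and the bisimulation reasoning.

Reachable graph of P (4 states):
  s0 = rec X. c.c.(a.b.X)\{a,b} + a.0 ⊢ ··a··> s1, ··c··> s2
  s1 = 0 ⊢ ∅
  s2 = c.(a.b.(rec X. c.c.(a.b.X)\{a,b} + a.0))\{a,b} ⊢ ··c··> s3
  s3 = (a.b.(rec X. c.c.(a.b.X)\{a,b} + a.0))\{a,b} ⊢ ∅
Reachable graph of Q (3 states):
  t0 = rec X. c.c.(a.b.X)\{a,b} ⊢ ··c··> t1
  t1 = c.(a.b.(rec X. c.c.(a.b.X)\{a,b}))\{a,b} ⊢ ··c··> t2
  t2 = (a.b.(rec X. c.c.(a.b.X)\{a,b}))\{a,b} ⊢ ∅
Bisimilarity quotient blocks:
  B0 = {s0}
  B1 = {s2, t1}
  B2 = {s1, s3, t2}
  B3 = {t0}
s0 ∈ B0, t0 ∈ B3 → different blocks

not bisimilar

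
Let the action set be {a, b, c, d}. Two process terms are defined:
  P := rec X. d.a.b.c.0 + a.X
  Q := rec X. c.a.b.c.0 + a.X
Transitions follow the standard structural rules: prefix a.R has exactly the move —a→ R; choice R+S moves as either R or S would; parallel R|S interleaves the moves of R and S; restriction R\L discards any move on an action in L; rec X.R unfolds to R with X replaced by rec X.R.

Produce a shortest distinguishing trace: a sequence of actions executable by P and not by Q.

LTS(P): 5 reachable states
  u0 = rec X. d.a.b.c.0 + a.X → —a→ u0, —d→ u1
  u1 = a.b.c.0 → —a→ u2
  u2 = b.c.0 → —b→ u3
  u3 = c.0 → —c→ u4
  u4 = 0 → deadlocked
LTS(Q): 5 reachable states
  v0 = rec X. c.a.b.c.0 + a.X → —a→ v0, —c→ v1
  v1 = a.b.c.0 → —a→ v2
  v2 = b.c.0 → —b→ v3
  v3 = c.0 → —c→ v4
  v4 = 0 → deadlocked
Trace ⟨d⟩ through P, begin at {u0}:
  step 1 (d): {u1}
  ✓ P
Trace ⟨d⟩ through Q, begin at {v0}:
  step 1 (d): ∅  — Q cannot continue

d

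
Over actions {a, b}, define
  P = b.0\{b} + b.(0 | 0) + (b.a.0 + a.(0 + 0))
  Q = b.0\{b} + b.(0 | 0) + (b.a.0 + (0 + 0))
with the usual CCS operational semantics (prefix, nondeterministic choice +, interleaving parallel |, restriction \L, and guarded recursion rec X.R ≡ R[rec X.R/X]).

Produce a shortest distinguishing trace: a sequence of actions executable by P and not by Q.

a

Reachable graph of P (6 states):
  s0 = b.0\{b} + b.(0 | 0) + (b.a.0 + a.(0 + 0)) → —a→ s1, —b→ s2, —b→ s3, —b→ s4
  s1 = 0 + 0 → (no moves)
  s2 = 0 | 0 → (no moves)
  s3 = 0\{b} → (no moves)
  s4 = a.0 → —a→ s5
  s5 = 0 → (no moves)
Reachable graph of Q (5 states):
  t0 = b.0\{b} + b.(0 | 0) + (b.a.0 + (0 + 0)) → —b→ t1, —b→ t2, —b→ t3
  t1 = 0 | 0 → (no moves)
  t2 = 0\{b} → (no moves)
  t3 = a.0 → —a→ t4
  t4 = 0 → (no moves)
Executing a from P (initial set {s0}):
  [1] a ⇒ {s1}
  — P admits the full trace.
Executing a from Q (initial set {t0}):
  [1] a ⇒ ∅ (Q stuck)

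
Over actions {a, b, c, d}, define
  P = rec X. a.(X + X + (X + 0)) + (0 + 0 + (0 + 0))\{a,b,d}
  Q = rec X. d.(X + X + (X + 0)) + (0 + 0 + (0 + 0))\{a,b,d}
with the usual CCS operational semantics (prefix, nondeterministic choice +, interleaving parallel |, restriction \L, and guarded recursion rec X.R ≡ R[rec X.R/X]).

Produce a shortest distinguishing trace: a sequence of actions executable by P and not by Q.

a

P's transition system — 2 states:
  s0 = rec X. a.(X + X + (X + 0)) + (0 + 0 + (0 + 0))\{a,b,d} → —a→ s1
  s1 = (rec X. a.(X + X + (X + 0)) + (0 + 0 + (0 + 0))\{a,b,d}) + (rec X. a.(X + X + (X + 0)) + (0 + 0 + (0 + 0))\{a,b,d}) + ((rec X. a.(X + X + (X + 0)) + (0 + 0 + (0 + 0))\{a,b,d}) + 0) → —a→ s1
Q's transition system — 2 states:
  t0 = rec X. d.(X + X + (X + 0)) + (0 + 0 + (0 + 0))\{a,b,d} → —d→ t1
  t1 = (rec X. d.(X + X + (X + 0)) + (0 + 0 + (0 + 0))\{a,b,d}) + (rec X. d.(X + X + (X + 0)) + (0 + 0 + (0 + 0))\{a,b,d}) + ((rec X. d.(X + X + (X + 0)) + (0 + 0 + (0 + 0))\{a,b,d}) + 0) → —d→ t1
Run σ = ⟨a⟩ on P: start {s0}
  step 1 (a): {s1}
  P completes σ.
Run σ = ⟨a⟩ on Q: start {t0}
  step 1 (a): no successor for Q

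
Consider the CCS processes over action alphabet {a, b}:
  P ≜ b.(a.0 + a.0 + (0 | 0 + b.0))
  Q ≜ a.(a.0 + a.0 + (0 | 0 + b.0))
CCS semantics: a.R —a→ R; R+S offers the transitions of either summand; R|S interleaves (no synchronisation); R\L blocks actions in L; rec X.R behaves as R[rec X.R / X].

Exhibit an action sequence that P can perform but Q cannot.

LTS(P): 3 reachable states
  u0 = b.(a.0 + a.0 + (0 | 0 + b.0)) → —b→ u1
  u1 = a.0 + a.0 + (0 | 0 + b.0) → —a→ u2, —b→ u2
  u2 = 0 → ∅
LTS(Q): 3 reachable states
  v0 = a.(a.0 + a.0 + (0 | 0 + b.0)) → —a→ v1
  v1 = a.0 + a.0 + (0 | 0 + b.0) → —a→ v2, —b→ v2
  v2 = 0 → ∅
Trace ⟨b⟩ through P, begin at {u0}:
  [1] b ⇒ {u1}
  ✓ P
Trace ⟨b⟩ through Q, begin at {v0}:
  [1] b ⇒ no successor for Q

b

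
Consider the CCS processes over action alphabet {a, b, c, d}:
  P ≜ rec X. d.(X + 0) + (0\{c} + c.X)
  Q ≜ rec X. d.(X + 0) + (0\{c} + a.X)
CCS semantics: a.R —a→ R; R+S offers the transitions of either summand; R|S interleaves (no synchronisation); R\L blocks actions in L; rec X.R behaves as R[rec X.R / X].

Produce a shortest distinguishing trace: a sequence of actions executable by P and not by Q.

c

Reachable graph of P (2 states):
  u0 = rec X. d.(X + 0) + (0\{c} + c.X) has moves ··c··> u0, ··d··> u1
  u1 = (rec X. d.(X + 0) + (0\{c} + c.X)) + 0 has moves ··c··> u0, ··d··> u1
Reachable graph of Q (2 states):
  v0 = rec X. d.(X + 0) + (0\{c} + a.X) has moves ··a··> v0, ··d··> v1
  v1 = (rec X. d.(X + 0) + (0\{c} + a.X)) + 0 has moves ··a··> v0, ··d··> v1
Run σ = ⟨c⟩ on P: start {u0}
  [1] c ⇒ {u0}
  P completes σ.
Run σ = ⟨c⟩ on Q: start {v0}
  [1] c ⇒ ∅  — Q cannot continue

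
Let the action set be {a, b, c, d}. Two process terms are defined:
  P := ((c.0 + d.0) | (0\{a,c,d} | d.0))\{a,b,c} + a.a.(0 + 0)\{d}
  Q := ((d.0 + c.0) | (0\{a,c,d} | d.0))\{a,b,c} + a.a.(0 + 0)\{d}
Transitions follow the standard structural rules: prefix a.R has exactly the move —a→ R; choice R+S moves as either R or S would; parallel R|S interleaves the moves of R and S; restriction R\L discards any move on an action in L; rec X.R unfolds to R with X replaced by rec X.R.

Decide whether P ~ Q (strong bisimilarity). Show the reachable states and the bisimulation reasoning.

bisimilar

LTS(P): 6 reachable states
  m0 = ((c.0 + d.0) | (0\{a,c,d} | d.0))\{a,b,c} + a.a.(0 + 0)\{d} ⊢ =a=> m1, =d=> m2, =d=> m3
  m1 = a.(0 + 0)\{d} ⊢ =a=> m4
  m2 = ((c.0 + d.0) | (0\{a,c,d} | 0))\{a,b,c} ⊢ =d=> m5
  m3 = (0 | (0\{a,c,d} | d.0))\{a,b,c} ⊢ =d=> m5
  m4 = (0 + 0)\{d} ⊢ stopped
  m5 = (0 | (0\{a,c,d} | 0))\{a,b,c} ⊢ stopped
LTS(Q): 6 reachable states
  n0 = ((d.0 + c.0) | (0\{a,c,d} | d.0))\{a,b,c} + a.a.(0 + 0)\{d} ⊢ =a=> n1, =d=> n2, =d=> n3
  n1 = a.(0 + 0)\{d} ⊢ =a=> n4
  n2 = ((d.0 + c.0) | (0\{a,c,d} | 0))\{a,b,c} ⊢ =d=> n5
  n3 = (0 | (0\{a,c,d} | d.0))\{a,b,c} ⊢ =d=> n5
  n4 = (0 + 0)\{d} ⊢ stopped
  n5 = (0 | (0\{a,c,d} | 0))\{a,b,c} ⊢ stopped
Coarsest stable partition (strong bisimilarity classes):
  B0 = {m0, n0}
  B1 = {m1, n1}
  B2 = {m4, m5, n4, n5}
  B3 = {m2, m3, n2, n3}
m0 ∈ B0, n0 ∈ B0 → same block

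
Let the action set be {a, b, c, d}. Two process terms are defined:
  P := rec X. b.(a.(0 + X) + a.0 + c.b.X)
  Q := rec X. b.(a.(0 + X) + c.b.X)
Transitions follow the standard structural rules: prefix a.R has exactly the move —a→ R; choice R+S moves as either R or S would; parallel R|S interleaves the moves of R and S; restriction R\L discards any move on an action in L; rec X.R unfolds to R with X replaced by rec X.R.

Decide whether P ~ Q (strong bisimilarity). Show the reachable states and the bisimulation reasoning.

LTS(P): 5 reachable states
  m0 = rec X. b.(a.(0 + X) + a.0 + c.b.X) | --b--▸ m1
  m1 = a.(0 + (rec X. b.(a.(0 + X) + a.0 + c.b.X))) + a.0 + c.b.(rec X. b.(a.(0 + X) + a.0 + c.b.X)) | --a--▸ m2, --a--▸ m3, --c--▸ m4
  m2 = 0 | deadlocked
  m3 = 0 + (rec X. b.(a.(0 + X) + a.0 + c.b.X)) | --b--▸ m1
  m4 = b.(rec X. b.(a.(0 + X) + a.0 + c.b.X)) | --b--▸ m0
LTS(Q): 4 reachable states
  n0 = rec X. b.(a.(0 + X) + c.b.X) | --b--▸ n1
  n1 = a.(0 + (rec X. b.(a.(0 + X) + c.b.X))) + c.b.(rec X. b.(a.(0 + X) + c.b.X)) | --a--▸ n2, --c--▸ n3
  n2 = 0 + (rec X. b.(a.(0 + X) + c.b.X)) | --b--▸ n1
  n3 = b.(rec X. b.(a.(0 + X) + c.b.X)) | --b--▸ n0
Partition-refinement fixed point:
  B0 = {m0, m3}
  B1 = {m1}
  B2 = {m4}
  B3 = {m2}
  B4 = {n0, n2}
  B5 = {n1}
  B6 = {n3}
m0 ∈ B0, n0 ∈ B4 → different blocks

P ≁ Q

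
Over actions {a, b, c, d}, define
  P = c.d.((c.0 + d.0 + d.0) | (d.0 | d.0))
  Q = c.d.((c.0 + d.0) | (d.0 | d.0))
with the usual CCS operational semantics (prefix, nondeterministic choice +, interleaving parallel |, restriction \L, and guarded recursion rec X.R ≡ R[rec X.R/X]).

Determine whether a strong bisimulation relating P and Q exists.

Reachable graph of P (10 states):
  p0 = c.d.((c.0 + d.0 + d.0) | (d.0 | d.0)) | ··c··> p1
  p1 = d.((c.0 + d.0 + d.0) | (d.0 | d.0)) | ··d··> p2
  p2 = (c.0 + d.0 + d.0) | (d.0 | d.0) | ··c··> p3, ··d··> p3, ··d··> p4, ··d··> p5
  p3 = 0 | (d.0 | d.0) | ··d··> p6, ··d··> p7
  p4 = (c.0 + d.0 + d.0) | (0 | d.0) | ··c··> p6, ··d··> p6, ··d··> p8
  p5 = (c.0 + d.0 + d.0) | (d.0 | 0) | ··c··> p7, ··d··> p7, ··d··> p8
  p6 = 0 | (0 | d.0) | ··d··> p9
  p7 = 0 | (d.0 | 0) | ··d··> p9
  p8 = (c.0 + d.0 + d.0) | (0 | 0) | ··c··> p9, ··d··> p9
  p9 = 0 | (0 | 0) | deadlocked
Reachable graph of Q (10 states):
  q0 = c.d.((c.0 + d.0) | (d.0 | d.0)) | ··c··> q1
  q1 = d.((c.0 + d.0) | (d.0 | d.0)) | ··d··> q2
  q2 = (c.0 + d.0) | (d.0 | d.0) | ··c··> q3, ··d··> q3, ··d··> q4, ··d··> q5
  q3 = 0 | (d.0 | d.0) | ··d··> q6, ··d··> q7
  q4 = (c.0 + d.0) | (0 | d.0) | ··c··> q6, ··d··> q6, ··d··> q8
  q5 = (c.0 + d.0) | (d.0 | 0) | ··c··> q7, ··d··> q7, ··d··> q8
  q6 = 0 | (0 | d.0) | ··d··> q9
  q7 = 0 | (d.0 | 0) | ··d··> q9
  q8 = (c.0 + d.0) | (0 | 0) | ··c··> q9, ··d··> q9
  q9 = 0 | (0 | 0) | deadlocked
Partition-refinement fixed point:
  B0 = {p0, q0}
  B1 = {p1, q1}
  B2 = {p2, q2}
  B3 = {p4, p5, q4, q5}
  B4 = {p8, q8}
  B5 = {p9, q9}
  B6 = {p6, p7, q6, q7}
  B7 = {p3, q3}
p0 ∈ B0, q0 ∈ B0 → same block

YES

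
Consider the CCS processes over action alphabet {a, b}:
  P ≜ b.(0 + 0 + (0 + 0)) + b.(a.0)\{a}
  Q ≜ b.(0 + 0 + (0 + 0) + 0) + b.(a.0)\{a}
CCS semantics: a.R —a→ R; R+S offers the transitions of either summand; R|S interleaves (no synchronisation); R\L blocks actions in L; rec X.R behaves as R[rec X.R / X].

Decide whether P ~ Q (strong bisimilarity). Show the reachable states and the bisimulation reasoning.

Reachable graph of P (3 states):
  m0 = b.(0 + 0 + (0 + 0)) + b.(a.0)\{a} → —b→ m1, —b→ m2
  m1 = (a.0)\{a} → stopped
  m2 = 0 + 0 + (0 + 0) → stopped
Reachable graph of Q (3 states):
  n0 = b.(0 + 0 + (0 + 0) + 0) + b.(a.0)\{a} → —b→ n1, —b→ n2
  n1 = (a.0)\{a} → stopped
  n2 = 0 + 0 + (0 + 0) + 0 → stopped
Partition-refinement fixed point:
  B0 = {m0, n0}
  B1 = {m1, m2, n1, n2}
m0 ∈ B0, n0 ∈ B0 → same block

P ~ Q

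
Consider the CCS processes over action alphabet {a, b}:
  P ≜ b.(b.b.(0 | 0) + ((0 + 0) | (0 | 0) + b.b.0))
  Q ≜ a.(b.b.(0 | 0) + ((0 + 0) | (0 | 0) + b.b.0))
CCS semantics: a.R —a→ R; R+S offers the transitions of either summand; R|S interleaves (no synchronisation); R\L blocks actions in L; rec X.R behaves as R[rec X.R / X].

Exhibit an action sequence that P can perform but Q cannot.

b

P's transition system — 6 states:
  p0 = b.(b.b.(0 | 0) + ((0 + 0) | (0 | 0) + b.b.0)) → ··b··> p1
  p1 = b.b.(0 | 0) + ((0 + 0) | (0 | 0) + b.b.0) → ··b··> p2, ··b··> p3
  p2 = b.(0 | 0) → ··b··> p4
  p3 = b.0 → ··b··> p5
  p4 = 0 | 0 → (no moves)
  p5 = 0 → (no moves)
Q's transition system — 6 states:
  q0 = a.(b.b.(0 | 0) + ((0 + 0) | (0 | 0) + b.b.0)) → ··a··> q1
  q1 = b.b.(0 | 0) + ((0 + 0) | (0 | 0) + b.b.0) → ··b··> q2, ··b··> q3
  q2 = b.(0 | 0) → ··b··> q4
  q3 = b.0 → ··b··> q5
  q4 = 0 | 0 → (no moves)
  q5 = 0 → (no moves)
Trace ⟨b⟩ through P, begin at {p0}:
  [1] b ⇒ {p1}
  — P admits the full trace.
Trace ⟨b⟩ through Q, begin at {q0}:
  [1] b ⇒ no successor for Q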